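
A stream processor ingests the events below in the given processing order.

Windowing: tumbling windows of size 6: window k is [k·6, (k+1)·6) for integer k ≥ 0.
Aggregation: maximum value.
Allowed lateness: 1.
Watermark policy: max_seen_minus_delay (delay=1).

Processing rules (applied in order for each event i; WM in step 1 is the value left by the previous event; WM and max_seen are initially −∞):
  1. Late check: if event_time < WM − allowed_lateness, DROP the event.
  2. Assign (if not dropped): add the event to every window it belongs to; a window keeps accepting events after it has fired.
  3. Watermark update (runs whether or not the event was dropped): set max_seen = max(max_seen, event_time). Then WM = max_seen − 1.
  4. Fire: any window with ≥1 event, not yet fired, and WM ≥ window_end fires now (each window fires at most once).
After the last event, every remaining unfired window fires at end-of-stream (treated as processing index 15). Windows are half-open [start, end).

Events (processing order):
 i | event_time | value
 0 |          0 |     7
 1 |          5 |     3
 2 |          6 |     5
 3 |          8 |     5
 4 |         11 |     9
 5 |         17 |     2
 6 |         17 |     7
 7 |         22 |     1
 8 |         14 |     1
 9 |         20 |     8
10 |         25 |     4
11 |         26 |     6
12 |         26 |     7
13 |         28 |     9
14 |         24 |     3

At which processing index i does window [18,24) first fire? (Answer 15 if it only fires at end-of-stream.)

i=0 t=0 v=7: → [0,6); WM=-1
i=1 t=5 v=3: → [0,6); WM=4
i=2 t=6 v=5: → [6,12); WM=5
i=3 t=8 v=5: → [6,12); WM=7; [0,6) fires=7
i=4 t=11 v=9: → [6,12); WM=10
i=5 t=17 v=2: → [12,18); WM=16; [6,12) fires=9
i=6 t=17 v=7: → [12,18); WM=16
i=7 t=22 v=1: → [18,24); WM=21; [12,18) fires=7
i=8 t=14 v=1: DROP (t<21-1); WM=21
i=9 t=20 v=8: → [18,24); WM=21
i=10 t=25 v=4: → [24,30); WM=24; [18,24) fires=8
i=11 t=26 v=6: → [24,30); WM=25
i=12 t=26 v=7: → [24,30); WM=25
i=13 t=28 v=9: → [24,30); WM=27
i=14 t=24 v=3: DROP (t<27-1); WM=27

10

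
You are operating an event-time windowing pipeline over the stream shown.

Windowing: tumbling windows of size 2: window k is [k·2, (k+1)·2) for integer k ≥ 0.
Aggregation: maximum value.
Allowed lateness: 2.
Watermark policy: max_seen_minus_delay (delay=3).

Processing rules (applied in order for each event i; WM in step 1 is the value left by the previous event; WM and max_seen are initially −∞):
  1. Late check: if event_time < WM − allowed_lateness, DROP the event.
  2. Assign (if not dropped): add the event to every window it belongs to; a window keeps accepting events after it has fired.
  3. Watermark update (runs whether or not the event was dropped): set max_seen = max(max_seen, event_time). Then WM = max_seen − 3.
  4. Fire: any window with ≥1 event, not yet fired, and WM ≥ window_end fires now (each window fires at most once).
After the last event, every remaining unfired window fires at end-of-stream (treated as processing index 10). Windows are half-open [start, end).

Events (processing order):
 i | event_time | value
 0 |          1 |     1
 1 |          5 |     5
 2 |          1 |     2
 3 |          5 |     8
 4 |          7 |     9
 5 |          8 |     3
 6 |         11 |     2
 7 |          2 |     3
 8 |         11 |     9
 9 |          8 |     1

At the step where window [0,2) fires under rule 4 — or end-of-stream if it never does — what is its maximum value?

1

i=0 t=1 v=1: → [0,2); WM=-2
i=1 t=5 v=5: → [4,6); WM=2; [0,2) fires=1
i=2 t=1 v=2: → [0,2); WM=2
i=3 t=5 v=8: → [4,6); WM=2
i=4 t=7 v=9: → [6,8); WM=4
i=5 t=8 v=3: → [8,10); WM=5
i=6 t=11 v=2: → [10,12); WM=8; [4,6) fires=8 [6,8) fires=9
i=7 t=2 v=3: DROP (t<8-2); WM=8
i=8 t=11 v=9: → [10,12); WM=8
i=9 t=8 v=1: → [8,10); WM=8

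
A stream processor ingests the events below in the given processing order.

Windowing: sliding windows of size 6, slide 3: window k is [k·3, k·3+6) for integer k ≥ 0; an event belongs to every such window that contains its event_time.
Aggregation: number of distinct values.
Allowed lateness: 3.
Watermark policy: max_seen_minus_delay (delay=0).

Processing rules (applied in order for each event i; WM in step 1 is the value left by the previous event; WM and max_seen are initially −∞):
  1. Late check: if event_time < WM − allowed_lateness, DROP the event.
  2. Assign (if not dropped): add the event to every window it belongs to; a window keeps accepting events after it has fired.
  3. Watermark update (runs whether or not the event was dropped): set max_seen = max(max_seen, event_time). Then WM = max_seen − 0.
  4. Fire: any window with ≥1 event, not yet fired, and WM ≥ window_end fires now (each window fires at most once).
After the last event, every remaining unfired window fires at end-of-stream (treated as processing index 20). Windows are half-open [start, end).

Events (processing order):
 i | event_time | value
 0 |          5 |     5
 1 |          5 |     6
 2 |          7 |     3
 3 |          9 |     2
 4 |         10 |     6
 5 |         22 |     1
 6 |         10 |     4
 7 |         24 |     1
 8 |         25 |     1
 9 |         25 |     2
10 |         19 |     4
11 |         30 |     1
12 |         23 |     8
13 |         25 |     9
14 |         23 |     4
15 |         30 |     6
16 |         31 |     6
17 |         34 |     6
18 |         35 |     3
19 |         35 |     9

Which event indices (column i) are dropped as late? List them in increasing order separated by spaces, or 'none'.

i=0 t=5 v=5: → [3,9),[0,6); WM=5
i=1 t=5 v=6: → [3,9),[0,6); WM=5
i=2 t=7 v=3: → [6,12),[3,9); WM=7; [0,6) fires=2
i=3 t=9 v=2: → [9,15),[6,12); WM=9; [3,9) fires=3
i=4 t=10 v=6: → [9,15),[6,12); WM=10
i=5 t=22 v=1: → [21,27),[18,24); WM=22; [6,12) fires=3 [9,15) fires=2
i=6 t=10 v=4: DROP (t<22-3); WM=22
i=7 t=24 v=1: → [24,30),[21,27); WM=24; [18,24) fires=1
i=8 t=25 v=1: → [24,30),[21,27); WM=25
i=9 t=25 v=2: → [24,30),[21,27); WM=25
i=10 t=19 v=4: DROP (t<25-3); WM=25
i=11 t=30 v=1: → [30,36),[27,33); WM=30; [21,27) fires=2 [24,30) fires=2
i=12 t=23 v=8: DROP (t<30-3); WM=30
i=13 t=25 v=9: DROP (t<30-3); WM=30
i=14 t=23 v=4: DROP (t<30-3); WM=30
i=15 t=30 v=6: → [30,36),[27,33); WM=30
i=16 t=31 v=6: → [30,36),[27,33); WM=31
i=17 t=34 v=6: → [33,39),[30,36); WM=34; [27,33) fires=2
i=18 t=35 v=3: → [33,39),[30,36); WM=35
i=19 t=35 v=9: → [33,39),[30,36); WM=35

6 10 12 13 14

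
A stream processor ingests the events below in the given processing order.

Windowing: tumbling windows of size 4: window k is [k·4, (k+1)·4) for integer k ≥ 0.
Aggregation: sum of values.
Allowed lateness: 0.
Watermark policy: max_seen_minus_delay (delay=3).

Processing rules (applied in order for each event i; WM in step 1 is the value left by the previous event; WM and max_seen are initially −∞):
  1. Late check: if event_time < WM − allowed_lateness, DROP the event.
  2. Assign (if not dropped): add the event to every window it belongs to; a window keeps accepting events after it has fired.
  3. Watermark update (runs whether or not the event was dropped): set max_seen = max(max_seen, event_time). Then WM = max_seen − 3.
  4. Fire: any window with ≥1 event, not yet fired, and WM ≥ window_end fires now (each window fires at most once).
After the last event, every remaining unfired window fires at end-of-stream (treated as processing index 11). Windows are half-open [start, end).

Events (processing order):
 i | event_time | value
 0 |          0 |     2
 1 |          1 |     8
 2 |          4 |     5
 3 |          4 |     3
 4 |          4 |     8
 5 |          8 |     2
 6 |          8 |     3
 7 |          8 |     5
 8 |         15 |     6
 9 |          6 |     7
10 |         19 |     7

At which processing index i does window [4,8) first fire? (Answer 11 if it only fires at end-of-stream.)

i=0 t=0 v=2: → [0,4); WM=-3
i=1 t=1 v=8: → [0,4); WM=-2
i=2 t=4 v=5: → [4,8); WM=1
i=3 t=4 v=3: → [4,8); WM=1
i=4 t=4 v=8: → [4,8); WM=1
i=5 t=8 v=2: → [8,12); WM=5; [0,4) fires=10
i=6 t=8 v=3: → [8,12); WM=5
i=7 t=8 v=5: → [8,12); WM=5
i=8 t=15 v=6: → [12,16); WM=12; [4,8) fires=16 [8,12) fires=10
i=9 t=6 v=7: DROP (t<12-0); WM=12
i=10 t=19 v=7: → [16,20); WM=16; [12,16) fires=6

8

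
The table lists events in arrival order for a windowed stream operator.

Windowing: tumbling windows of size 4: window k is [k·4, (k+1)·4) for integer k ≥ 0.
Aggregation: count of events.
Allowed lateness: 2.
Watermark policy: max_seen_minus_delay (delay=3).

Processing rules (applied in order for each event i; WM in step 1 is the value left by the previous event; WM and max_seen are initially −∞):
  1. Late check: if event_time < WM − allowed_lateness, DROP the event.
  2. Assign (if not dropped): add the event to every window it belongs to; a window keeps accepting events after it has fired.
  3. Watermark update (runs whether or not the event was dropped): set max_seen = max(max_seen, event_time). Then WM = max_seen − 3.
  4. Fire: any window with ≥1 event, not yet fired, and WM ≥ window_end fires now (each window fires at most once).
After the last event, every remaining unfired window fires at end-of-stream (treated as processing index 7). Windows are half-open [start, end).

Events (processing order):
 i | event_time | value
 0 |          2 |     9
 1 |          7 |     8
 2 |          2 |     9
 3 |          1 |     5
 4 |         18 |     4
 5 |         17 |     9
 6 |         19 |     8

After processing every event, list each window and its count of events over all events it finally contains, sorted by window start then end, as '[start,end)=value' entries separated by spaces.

i=0 t=2 v=9: → [0,4); WM=-1
i=1 t=7 v=8: → [4,8); WM=4; [0,4) fires=1
i=2 t=2 v=9: → [0,4); WM=4
i=3 t=1 v=5: DROP (t<4-2); WM=4
i=4 t=18 v=4: → [16,20); WM=15; [4,8) fires=1
i=5 t=17 v=9: → [16,20); WM=15
i=6 t=19 v=8: → [16,20); WM=16

[0,4)=2 [4,8)=1 [16,20)=3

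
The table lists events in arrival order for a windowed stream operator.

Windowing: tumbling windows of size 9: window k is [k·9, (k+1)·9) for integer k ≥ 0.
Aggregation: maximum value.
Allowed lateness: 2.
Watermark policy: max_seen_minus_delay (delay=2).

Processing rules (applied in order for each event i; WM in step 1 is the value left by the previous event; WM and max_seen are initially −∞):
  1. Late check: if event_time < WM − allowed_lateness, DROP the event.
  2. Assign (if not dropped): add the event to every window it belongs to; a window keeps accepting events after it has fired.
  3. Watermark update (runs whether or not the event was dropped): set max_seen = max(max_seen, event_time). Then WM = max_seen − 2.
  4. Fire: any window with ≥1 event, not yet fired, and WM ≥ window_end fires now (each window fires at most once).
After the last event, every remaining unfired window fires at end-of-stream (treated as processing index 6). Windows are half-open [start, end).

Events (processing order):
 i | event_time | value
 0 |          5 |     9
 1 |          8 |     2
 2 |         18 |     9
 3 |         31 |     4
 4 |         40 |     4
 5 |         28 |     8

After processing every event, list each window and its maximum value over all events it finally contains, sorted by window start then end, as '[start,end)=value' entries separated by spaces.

[0,9)=9 [18,27)=9 [27,36)=4 [36,45)=4

i=0 t=5 v=9: → [0,9); WM=3
i=1 t=8 v=2: → [0,9); WM=6
i=2 t=18 v=9: → [18,27); WM=16; [0,9) fires=9
i=3 t=31 v=4: → [27,36); WM=29; [18,27) fires=9
i=4 t=40 v=4: → [36,45); WM=38; [27,36) fires=4
i=5 t=28 v=8: DROP (t<38-2); WM=38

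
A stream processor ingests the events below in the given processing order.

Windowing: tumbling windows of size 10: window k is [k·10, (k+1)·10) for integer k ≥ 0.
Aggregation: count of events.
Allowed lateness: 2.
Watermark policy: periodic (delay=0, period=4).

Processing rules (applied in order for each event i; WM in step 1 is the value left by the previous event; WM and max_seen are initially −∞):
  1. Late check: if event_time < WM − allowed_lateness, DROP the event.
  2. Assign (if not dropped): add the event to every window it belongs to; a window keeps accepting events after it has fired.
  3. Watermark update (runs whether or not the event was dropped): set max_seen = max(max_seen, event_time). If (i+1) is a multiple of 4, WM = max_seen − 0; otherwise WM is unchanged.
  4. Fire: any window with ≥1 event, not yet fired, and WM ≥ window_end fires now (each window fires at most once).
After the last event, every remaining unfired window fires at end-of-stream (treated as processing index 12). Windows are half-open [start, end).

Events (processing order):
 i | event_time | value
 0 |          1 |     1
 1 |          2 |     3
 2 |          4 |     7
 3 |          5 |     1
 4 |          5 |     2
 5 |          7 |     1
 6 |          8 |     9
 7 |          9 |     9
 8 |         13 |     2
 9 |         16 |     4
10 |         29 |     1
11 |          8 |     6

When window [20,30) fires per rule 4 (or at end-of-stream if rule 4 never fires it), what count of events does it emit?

i=0 t=1 v=1: → [0,10); WM=−∞
i=1 t=2 v=3: → [0,10); WM=−∞
i=2 t=4 v=7: → [0,10); WM=−∞
i=3 t=5 v=1: → [0,10); WM=5
i=4 t=5 v=2: → [0,10); WM=5
i=5 t=7 v=1: → [0,10); WM=5
i=6 t=8 v=9: → [0,10); WM=5
i=7 t=9 v=9: → [0,10); WM=9
i=8 t=13 v=2: → [10,20); WM=9
i=9 t=16 v=4: → [10,20); WM=9
i=10 t=29 v=1: → [20,30); WM=9
i=11 t=8 v=6: → [0,10); WM=29; [0,10) fires=9 [10,20) fires=2

1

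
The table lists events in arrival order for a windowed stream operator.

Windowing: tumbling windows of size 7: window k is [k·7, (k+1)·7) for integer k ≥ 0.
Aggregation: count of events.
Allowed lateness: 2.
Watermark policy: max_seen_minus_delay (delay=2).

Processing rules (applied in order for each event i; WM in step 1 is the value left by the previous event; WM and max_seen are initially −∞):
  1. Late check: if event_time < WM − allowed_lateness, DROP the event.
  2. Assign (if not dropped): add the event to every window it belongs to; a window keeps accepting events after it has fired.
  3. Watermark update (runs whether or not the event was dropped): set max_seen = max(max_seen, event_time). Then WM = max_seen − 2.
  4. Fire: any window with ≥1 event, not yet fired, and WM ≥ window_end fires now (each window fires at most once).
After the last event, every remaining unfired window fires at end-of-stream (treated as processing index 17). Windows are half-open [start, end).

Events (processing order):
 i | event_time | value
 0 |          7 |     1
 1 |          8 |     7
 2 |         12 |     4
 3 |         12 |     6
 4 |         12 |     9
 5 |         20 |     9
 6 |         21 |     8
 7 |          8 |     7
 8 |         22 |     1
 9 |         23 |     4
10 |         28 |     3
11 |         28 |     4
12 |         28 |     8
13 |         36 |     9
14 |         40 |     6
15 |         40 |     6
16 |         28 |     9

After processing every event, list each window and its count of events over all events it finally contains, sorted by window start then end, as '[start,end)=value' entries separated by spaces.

[7,14)=5 [14,21)=1 [21,28)=3 [28,35)=3 [35,42)=3

i=0 t=7 v=1: → [7,14); WM=5
i=1 t=8 v=7: → [7,14); WM=6
i=2 t=12 v=4: → [7,14); WM=10
i=3 t=12 v=6: → [7,14); WM=10
i=4 t=12 v=9: → [7,14); WM=10
i=5 t=20 v=9: → [14,21); WM=18; [7,14) fires=5
i=6 t=21 v=8: → [21,28); WM=19
i=7 t=8 v=7: DROP (t<19-2); WM=19
i=8 t=22 v=1: → [21,28); WM=20
i=9 t=23 v=4: → [21,28); WM=21; [14,21) fires=1
i=10 t=28 v=3: → [28,35); WM=26
i=11 t=28 v=4: → [28,35); WM=26
i=12 t=28 v=8: → [28,35); WM=26
i=13 t=36 v=9: → [35,42); WM=34; [21,28) fires=3
i=14 t=40 v=6: → [35,42); WM=38; [28,35) fires=3
i=15 t=40 v=6: → [35,42); WM=38
i=16 t=28 v=9: DROP (t<38-2); WM=38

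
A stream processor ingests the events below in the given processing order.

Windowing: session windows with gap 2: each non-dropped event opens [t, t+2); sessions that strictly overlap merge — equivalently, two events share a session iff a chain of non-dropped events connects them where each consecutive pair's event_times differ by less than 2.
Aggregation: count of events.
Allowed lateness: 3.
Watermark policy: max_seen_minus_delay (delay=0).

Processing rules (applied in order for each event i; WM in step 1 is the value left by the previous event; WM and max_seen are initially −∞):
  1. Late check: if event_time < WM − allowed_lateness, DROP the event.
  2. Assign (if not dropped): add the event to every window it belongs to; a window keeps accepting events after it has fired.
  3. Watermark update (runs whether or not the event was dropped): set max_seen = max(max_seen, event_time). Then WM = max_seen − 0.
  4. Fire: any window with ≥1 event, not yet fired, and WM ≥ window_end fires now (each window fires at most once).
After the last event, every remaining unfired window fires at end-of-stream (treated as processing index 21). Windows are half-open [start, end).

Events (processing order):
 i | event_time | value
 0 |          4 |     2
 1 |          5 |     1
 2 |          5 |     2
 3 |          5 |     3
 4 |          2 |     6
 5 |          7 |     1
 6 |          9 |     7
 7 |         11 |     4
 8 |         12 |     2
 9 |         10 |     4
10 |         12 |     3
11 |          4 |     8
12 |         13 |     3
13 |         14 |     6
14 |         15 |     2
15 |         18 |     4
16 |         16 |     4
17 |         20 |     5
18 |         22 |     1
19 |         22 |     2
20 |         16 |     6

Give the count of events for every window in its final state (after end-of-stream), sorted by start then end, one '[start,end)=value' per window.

[2,4)=1 [4,7)=4 [7,9)=1 [9,18)=9 [18,20)=1 [20,22)=1 [22,24)=2

i=0 t=4 v=2: → [4,6); WM=4
i=1 t=5 v=1: → [4,7); WM=5
i=2 t=5 v=2: → [4,7); WM=5
i=3 t=5 v=3: → [4,7); WM=5
i=4 t=2 v=6: → [2,4); WM=5
i=5 t=7 v=1: → [7,9); WM=7
i=6 t=9 v=7: → [9,11); WM=9
i=7 t=11 v=4: → [11,13); WM=11
i=8 t=12 v=2: → [11,14); WM=12
i=9 t=10 v=4: → [9,14); WM=12
i=10 t=12 v=3: → [9,14); WM=12
i=11 t=4 v=8: DROP (t<12-3); WM=12
i=12 t=13 v=3: → [9,15); WM=13
i=13 t=14 v=6: → [9,16); WM=14
i=14 t=15 v=2: → [9,17); WM=15
i=15 t=18 v=4: → [18,20); WM=18
i=16 t=16 v=4: → [9,18); WM=18
i=17 t=20 v=5: → [20,22); WM=20
i=18 t=22 v=1: → [22,24); WM=22
i=19 t=22 v=2: → [22,24); WM=22
i=20 t=16 v=6: DROP (t<22-3); WM=22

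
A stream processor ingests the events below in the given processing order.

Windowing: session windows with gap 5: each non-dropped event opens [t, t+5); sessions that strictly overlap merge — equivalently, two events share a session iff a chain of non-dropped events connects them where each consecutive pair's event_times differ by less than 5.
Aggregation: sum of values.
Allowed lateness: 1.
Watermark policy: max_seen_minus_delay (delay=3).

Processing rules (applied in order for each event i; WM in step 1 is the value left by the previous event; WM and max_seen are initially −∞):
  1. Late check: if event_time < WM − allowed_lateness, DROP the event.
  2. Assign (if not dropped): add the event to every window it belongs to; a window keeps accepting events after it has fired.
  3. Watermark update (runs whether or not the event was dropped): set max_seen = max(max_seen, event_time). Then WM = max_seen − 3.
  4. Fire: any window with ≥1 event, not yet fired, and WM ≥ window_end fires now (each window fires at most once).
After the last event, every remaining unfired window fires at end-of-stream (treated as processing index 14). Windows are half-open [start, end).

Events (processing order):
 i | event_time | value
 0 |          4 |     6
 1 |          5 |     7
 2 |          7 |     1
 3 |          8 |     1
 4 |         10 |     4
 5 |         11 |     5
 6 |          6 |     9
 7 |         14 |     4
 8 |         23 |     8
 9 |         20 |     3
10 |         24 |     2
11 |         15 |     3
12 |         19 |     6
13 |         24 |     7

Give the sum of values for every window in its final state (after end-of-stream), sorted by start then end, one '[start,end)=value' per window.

i=0 t=4 v=6: → [4,9); WM=1
i=1 t=5 v=7: → [4,10); WM=2
i=2 t=7 v=1: → [4,12); WM=4
i=3 t=8 v=1: → [4,13); WM=5
i=4 t=10 v=4: → [4,15); WM=7
i=5 t=11 v=5: → [4,16); WM=8
i=6 t=6 v=9: DROP (t<8-1); WM=8
i=7 t=14 v=4: → [4,19); WM=11
i=8 t=23 v=8: → [23,28); WM=20
i=9 t=20 v=3: → [20,28); WM=20
i=10 t=24 v=2: → [20,29); WM=21
i=11 t=15 v=3: DROP (t<21-1); WM=21
i=12 t=19 v=6: DROP (t<21-1); WM=21
i=13 t=24 v=7: → [20,29); WM=21

[4,19)=28 [20,29)=20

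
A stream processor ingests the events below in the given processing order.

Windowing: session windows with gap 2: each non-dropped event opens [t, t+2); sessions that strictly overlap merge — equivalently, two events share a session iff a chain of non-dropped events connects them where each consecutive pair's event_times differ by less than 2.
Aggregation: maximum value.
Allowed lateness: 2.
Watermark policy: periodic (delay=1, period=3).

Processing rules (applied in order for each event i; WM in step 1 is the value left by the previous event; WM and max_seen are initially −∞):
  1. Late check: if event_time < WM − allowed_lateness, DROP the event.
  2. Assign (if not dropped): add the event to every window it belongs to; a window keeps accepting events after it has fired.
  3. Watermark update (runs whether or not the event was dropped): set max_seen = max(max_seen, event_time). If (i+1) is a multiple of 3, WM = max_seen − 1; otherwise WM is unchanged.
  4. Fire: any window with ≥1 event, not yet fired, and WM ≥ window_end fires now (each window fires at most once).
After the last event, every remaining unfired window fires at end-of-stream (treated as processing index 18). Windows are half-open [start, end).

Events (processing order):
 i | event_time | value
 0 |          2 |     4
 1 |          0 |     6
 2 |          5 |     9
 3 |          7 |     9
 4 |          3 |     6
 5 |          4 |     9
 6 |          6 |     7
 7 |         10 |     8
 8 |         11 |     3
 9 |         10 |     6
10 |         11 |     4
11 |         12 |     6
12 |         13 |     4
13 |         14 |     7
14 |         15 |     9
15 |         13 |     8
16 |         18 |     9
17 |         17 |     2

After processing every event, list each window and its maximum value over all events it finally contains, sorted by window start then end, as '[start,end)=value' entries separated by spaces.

i=0 t=2 v=4: → [2,4); WM=−∞
i=1 t=0 v=6: → [0,2); WM=−∞
i=2 t=5 v=9: → [5,7); WM=4
i=3 t=7 v=9: → [7,9); WM=4
i=4 t=3 v=6: → [2,5); WM=4
i=5 t=4 v=9: → [2,7); WM=6
i=6 t=6 v=7: → [2,9); WM=6
i=7 t=10 v=8: → [10,12); WM=6
i=8 t=11 v=3: → [10,13); WM=10
i=9 t=10 v=6: → [10,13); WM=10
i=10 t=11 v=4: → [10,13); WM=10
i=11 t=12 v=6: → [10,14); WM=11
i=12 t=13 v=4: → [10,15); WM=11
i=13 t=14 v=7: → [10,16); WM=11
i=14 t=15 v=9: → [10,17); WM=14
i=15 t=13 v=8: → [10,17); WM=14
i=16 t=18 v=9: → [18,20); WM=14
i=17 t=17 v=2: → [17,20); WM=17

[0,2)=6 [2,9)=9 [10,17)=9 [17,20)=9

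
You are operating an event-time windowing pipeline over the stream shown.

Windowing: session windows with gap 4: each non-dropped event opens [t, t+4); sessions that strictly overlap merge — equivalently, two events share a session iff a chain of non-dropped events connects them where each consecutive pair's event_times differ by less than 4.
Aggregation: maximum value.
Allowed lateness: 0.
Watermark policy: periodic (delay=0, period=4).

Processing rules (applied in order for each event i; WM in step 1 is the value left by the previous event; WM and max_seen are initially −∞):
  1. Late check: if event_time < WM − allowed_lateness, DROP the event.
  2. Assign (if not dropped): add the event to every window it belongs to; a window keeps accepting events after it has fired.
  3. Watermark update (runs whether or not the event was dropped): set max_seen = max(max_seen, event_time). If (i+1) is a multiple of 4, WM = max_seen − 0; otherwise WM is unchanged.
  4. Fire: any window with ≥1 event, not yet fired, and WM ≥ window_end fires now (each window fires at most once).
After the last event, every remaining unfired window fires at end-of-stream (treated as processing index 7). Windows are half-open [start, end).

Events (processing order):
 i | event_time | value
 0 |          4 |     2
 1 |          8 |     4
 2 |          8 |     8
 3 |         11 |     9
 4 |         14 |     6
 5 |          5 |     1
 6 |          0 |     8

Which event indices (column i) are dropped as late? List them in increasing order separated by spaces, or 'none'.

i=0 t=4 v=2: → [4,8); WM=−∞
i=1 t=8 v=4: → [8,12); WM=−∞
i=2 t=8 v=8: → [8,12); WM=−∞
i=3 t=11 v=9: → [8,15); WM=11
i=4 t=14 v=6: → [8,18); WM=11
i=5 t=5 v=1: DROP (t<11-0); WM=11
i=6 t=0 v=8: DROP (t<11-0); WM=11

5 6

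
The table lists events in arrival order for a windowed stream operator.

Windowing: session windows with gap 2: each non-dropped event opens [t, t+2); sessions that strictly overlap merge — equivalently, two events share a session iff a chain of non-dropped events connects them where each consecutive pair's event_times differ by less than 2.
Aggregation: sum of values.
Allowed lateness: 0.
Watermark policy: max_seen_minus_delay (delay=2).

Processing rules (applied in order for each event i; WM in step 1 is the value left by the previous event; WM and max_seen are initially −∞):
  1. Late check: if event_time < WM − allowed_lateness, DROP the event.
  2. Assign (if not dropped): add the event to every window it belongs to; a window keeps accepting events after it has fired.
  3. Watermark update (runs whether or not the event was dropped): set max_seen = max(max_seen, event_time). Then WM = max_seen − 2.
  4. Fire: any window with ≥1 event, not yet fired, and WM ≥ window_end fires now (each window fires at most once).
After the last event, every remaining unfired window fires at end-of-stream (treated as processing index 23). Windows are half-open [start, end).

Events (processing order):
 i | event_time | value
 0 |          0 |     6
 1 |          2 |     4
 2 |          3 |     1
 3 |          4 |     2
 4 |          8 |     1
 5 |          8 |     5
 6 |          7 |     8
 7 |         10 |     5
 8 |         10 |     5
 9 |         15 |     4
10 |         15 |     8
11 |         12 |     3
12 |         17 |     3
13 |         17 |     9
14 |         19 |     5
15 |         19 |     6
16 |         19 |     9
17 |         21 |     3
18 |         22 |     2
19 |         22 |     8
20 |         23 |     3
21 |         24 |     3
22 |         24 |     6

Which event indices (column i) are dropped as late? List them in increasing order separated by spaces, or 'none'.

i=0 t=0 v=6: → [0,2); WM=-2
i=1 t=2 v=4: → [2,4); WM=0
i=2 t=3 v=1: → [2,5); WM=1
i=3 t=4 v=2: → [2,6); WM=2
i=4 t=8 v=1: → [8,10); WM=6
i=5 t=8 v=5: → [8,10); WM=6
i=6 t=7 v=8: → [7,10); WM=6
i=7 t=10 v=5: → [10,12); WM=8
i=8 t=10 v=5: → [10,12); WM=8
i=9 t=15 v=4: → [15,17); WM=13
i=10 t=15 v=8: → [15,17); WM=13
i=11 t=12 v=3: DROP (t<13-0); WM=13
i=12 t=17 v=3: → [17,19); WM=15
i=13 t=17 v=9: → [17,19); WM=15
i=14 t=19 v=5: → [19,21); WM=17
i=15 t=19 v=6: → [19,21); WM=17
i=16 t=19 v=9: → [19,21); WM=17
i=17 t=21 v=3: → [21,23); WM=19
i=18 t=22 v=2: → [21,24); WM=20
i=19 t=22 v=8: → [21,24); WM=20
i=20 t=23 v=3: → [21,25); WM=21
i=21 t=24 v=3: → [21,26); WM=22
i=22 t=24 v=6: → [21,26); WM=22

11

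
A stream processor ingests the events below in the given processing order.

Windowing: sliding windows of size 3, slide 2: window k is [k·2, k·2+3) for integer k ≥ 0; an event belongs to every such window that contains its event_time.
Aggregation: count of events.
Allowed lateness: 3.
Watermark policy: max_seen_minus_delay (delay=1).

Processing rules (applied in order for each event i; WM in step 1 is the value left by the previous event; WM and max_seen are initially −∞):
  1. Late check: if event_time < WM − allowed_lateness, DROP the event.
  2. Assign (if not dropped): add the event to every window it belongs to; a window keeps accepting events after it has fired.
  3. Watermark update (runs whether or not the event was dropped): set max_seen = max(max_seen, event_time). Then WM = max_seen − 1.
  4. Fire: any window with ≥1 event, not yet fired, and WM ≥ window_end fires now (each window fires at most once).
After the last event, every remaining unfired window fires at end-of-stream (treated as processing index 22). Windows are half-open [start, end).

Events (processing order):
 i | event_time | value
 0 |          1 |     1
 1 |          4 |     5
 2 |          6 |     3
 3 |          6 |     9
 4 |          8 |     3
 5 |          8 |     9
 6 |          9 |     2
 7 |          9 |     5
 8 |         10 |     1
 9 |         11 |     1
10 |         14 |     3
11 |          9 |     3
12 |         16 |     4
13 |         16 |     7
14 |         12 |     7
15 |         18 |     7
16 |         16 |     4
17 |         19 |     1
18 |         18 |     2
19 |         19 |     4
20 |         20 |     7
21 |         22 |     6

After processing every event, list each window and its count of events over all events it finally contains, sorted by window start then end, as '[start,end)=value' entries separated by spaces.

[0,3)=1 [2,5)=1 [4,7)=3 [6,9)=4 [8,11)=5 [10,13)=3 [12,15)=2 [14,17)=4 [16,19)=5 [18,21)=5 [20,23)=2 [22,25)=1

i=0 t=1 v=1: → [0,3); WM=0
i=1 t=4 v=5: → [4,7),[2,5); WM=3; [0,3) fires=1
i=2 t=6 v=3: → [6,9),[4,7); WM=5; [2,5) fires=1
i=3 t=6 v=9: → [6,9),[4,7); WM=5
i=4 t=8 v=3: → [8,11),[6,9); WM=7; [4,7) fires=3
i=5 t=8 v=9: → [8,11),[6,9); WM=7
i=6 t=9 v=2: → [8,11); WM=8
i=7 t=9 v=5: → [8,11); WM=8
i=8 t=10 v=1: → [10,13),[8,11); WM=9; [6,9) fires=4
i=9 t=11 v=1: → [10,13); WM=10
i=10 t=14 v=3: → [14,17),[12,15); WM=13; [8,11) fires=5 [10,13) fires=2
i=11 t=9 v=3: DROP (t<13-3); WM=13
i=12 t=16 v=4: → [16,19),[14,17); WM=15; [12,15) fires=1
i=13 t=16 v=7: → [16,19),[14,17); WM=15
i=14 t=12 v=7: → [12,15),[10,13); WM=15
i=15 t=18 v=7: → [18,21),[16,19); WM=17; [14,17) fires=3
i=16 t=16 v=4: → [16,19),[14,17); WM=17
i=17 t=19 v=1: → [18,21); WM=18
i=18 t=18 v=2: → [18,21),[16,19); WM=18
i=19 t=19 v=4: → [18,21); WM=18
i=20 t=20 v=7: → [20,23),[18,21); WM=19; [16,19) fires=5
i=21 t=22 v=6: → [22,25),[20,23); WM=21; [18,21) fires=5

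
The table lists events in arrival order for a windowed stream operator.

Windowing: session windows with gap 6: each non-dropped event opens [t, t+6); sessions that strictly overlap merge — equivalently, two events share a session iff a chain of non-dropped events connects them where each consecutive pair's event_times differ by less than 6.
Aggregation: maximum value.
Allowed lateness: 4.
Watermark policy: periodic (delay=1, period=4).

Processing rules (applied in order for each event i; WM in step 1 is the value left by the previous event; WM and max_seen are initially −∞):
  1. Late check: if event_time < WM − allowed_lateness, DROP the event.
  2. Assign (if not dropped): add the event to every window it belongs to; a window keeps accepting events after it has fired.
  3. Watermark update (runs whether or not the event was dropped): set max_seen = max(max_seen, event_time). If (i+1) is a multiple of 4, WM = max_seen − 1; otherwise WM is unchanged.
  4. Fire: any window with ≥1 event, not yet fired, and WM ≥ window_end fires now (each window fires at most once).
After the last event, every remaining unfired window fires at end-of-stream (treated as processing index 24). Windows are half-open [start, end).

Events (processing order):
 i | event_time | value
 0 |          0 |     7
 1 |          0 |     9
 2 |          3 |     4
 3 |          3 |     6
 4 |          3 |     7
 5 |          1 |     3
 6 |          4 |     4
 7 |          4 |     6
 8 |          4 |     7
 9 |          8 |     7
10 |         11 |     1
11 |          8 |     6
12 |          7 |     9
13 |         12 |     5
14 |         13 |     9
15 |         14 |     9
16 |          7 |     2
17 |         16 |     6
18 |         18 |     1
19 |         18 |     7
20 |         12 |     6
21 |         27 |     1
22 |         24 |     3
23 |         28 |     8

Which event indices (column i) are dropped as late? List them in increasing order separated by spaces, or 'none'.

i=0 t=0 v=7: → [0,6); WM=−∞
i=1 t=0 v=9: → [0,6); WM=−∞
i=2 t=3 v=4: → [0,9); WM=−∞
i=3 t=3 v=6: → [0,9); WM=2
i=4 t=3 v=7: → [0,9); WM=2
i=5 t=1 v=3: → [0,9); WM=2
i=6 t=4 v=4: → [0,10); WM=2
i=7 t=4 v=6: → [0,10); WM=3
i=8 t=4 v=7: → [0,10); WM=3
i=9 t=8 v=7: → [0,14); WM=3
i=10 t=11 v=1: → [0,17); WM=3
i=11 t=8 v=6: → [0,17); WM=10
i=12 t=7 v=9: → [0,17); WM=10
i=13 t=12 v=5: → [0,18); WM=10
i=14 t=13 v=9: → [0,19); WM=10
i=15 t=14 v=9: → [0,20); WM=13
i=16 t=7 v=2: DROP (t<13-4); WM=13
i=17 t=16 v=6: → [0,22); WM=13
i=18 t=18 v=1: → [0,24); WM=13
i=19 t=18 v=7: → [0,24); WM=17
i=20 t=12 v=6: DROP (t<17-4); WM=17
i=21 t=27 v=1: → [27,33); WM=17
i=22 t=24 v=3: → [24,33); WM=17
i=23 t=28 v=8: → [24,34); WM=27

16 20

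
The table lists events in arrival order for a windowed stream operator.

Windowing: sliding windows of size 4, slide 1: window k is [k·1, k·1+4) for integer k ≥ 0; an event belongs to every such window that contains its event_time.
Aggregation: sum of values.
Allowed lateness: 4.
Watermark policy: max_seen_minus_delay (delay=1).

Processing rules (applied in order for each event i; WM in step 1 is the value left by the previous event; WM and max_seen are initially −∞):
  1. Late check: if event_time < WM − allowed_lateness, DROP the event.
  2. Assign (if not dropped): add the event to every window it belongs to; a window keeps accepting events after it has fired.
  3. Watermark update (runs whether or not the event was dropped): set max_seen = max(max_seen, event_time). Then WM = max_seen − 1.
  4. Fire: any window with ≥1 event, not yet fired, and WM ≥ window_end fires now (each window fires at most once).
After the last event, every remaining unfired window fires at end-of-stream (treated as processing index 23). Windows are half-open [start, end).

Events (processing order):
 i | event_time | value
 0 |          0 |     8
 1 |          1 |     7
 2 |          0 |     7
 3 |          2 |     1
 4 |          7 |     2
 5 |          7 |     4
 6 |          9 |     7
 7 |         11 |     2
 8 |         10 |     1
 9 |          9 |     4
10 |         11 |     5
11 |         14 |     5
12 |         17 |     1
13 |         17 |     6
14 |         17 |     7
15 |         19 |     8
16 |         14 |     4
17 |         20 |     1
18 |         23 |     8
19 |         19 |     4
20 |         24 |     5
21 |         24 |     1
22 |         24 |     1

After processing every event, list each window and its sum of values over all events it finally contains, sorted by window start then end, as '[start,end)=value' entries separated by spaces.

i=0 t=0 v=8: → [0,4); WM=-1
i=1 t=1 v=7: → [1,5),[0,4); WM=0
i=2 t=0 v=7: → [0,4); WM=0
i=3 t=2 v=1: → [2,6),[1,5),[0,4); WM=1
i=4 t=7 v=2: → [7,11),[6,10),[5,9),[4,8); WM=6; [0,4) fires=23 [1,5) fires=8 [2,6) fires=1
i=5 t=7 v=4: → [7,11),[6,10),[5,9),[4,8); WM=6
i=6 t=9 v=7: → [9,13),[8,12),[7,11),[6,10); WM=8; [4,8) fires=6
i=7 t=11 v=2: → [11,15),[10,14),[9,13),[8,12); WM=10; [5,9) fires=6 [6,10) fires=13
i=8 t=10 v=1: → [10,14),[9,13),[8,12),[7,11); WM=10
i=9 t=9 v=4: → [9,13),[8,12),[7,11),[6,10); WM=10
i=10 t=11 v=5: → [11,15),[10,14),[9,13),[8,12); WM=10
i=11 t=14 v=5: → [14,18),[13,17),[12,16),[11,15); WM=13; [7,11) fires=18 [8,12) fires=19 [9,13) fires=19
i=12 t=17 v=1: → [17,21),[16,20),[15,19),[14,18); WM=16; [10,14) fires=8 [11,15) fires=12 [12,16) fires=5
i=13 t=17 v=6: → [17,21),[16,20),[15,19),[14,18); WM=16
i=14 t=17 v=7: → [17,21),[16,20),[15,19),[14,18); WM=16
i=15 t=19 v=8: → [19,23),[18,22),[17,21),[16,20); WM=18; [13,17) fires=5 [14,18) fires=19
i=16 t=14 v=4: → [14,18),[13,17),[12,16),[11,15); WM=18
i=17 t=20 v=1: → [20,24),[19,23),[18,22),[17,21); WM=19; [15,19) fires=14
i=18 t=23 v=8: → [23,27),[22,26),[21,25),[20,24); WM=22; [16,20) fires=22 [17,21) fires=23 [18,22) fires=9
i=19 t=19 v=4: → [19,23),[18,22),[17,21),[16,20); WM=22
i=20 t=24 v=5: → [24,28),[23,27),[22,26),[21,25); WM=23; [19,23) fires=13
i=21 t=24 v=1: → [24,28),[23,27),[22,26),[21,25); WM=23
i=22 t=24 v=1: → [24,28),[23,27),[22,26),[21,25); WM=23

[0,4)=23 [1,5)=8 [2,6)=1 [4,8)=6 [5,9)=6 [6,10)=17 [7,11)=18 [8,12)=19 [9,13)=19 [10,14)=8 [11,15)=16 [12,16)=9 [13,17)=9 [14,18)=23 [15,19)=14 [16,20)=26 [17,21)=27 [18,22)=13 [19,23)=13 [20,24)=9 [21,25)=15 [22,26)=15 [23,27)=15 [24,28)=7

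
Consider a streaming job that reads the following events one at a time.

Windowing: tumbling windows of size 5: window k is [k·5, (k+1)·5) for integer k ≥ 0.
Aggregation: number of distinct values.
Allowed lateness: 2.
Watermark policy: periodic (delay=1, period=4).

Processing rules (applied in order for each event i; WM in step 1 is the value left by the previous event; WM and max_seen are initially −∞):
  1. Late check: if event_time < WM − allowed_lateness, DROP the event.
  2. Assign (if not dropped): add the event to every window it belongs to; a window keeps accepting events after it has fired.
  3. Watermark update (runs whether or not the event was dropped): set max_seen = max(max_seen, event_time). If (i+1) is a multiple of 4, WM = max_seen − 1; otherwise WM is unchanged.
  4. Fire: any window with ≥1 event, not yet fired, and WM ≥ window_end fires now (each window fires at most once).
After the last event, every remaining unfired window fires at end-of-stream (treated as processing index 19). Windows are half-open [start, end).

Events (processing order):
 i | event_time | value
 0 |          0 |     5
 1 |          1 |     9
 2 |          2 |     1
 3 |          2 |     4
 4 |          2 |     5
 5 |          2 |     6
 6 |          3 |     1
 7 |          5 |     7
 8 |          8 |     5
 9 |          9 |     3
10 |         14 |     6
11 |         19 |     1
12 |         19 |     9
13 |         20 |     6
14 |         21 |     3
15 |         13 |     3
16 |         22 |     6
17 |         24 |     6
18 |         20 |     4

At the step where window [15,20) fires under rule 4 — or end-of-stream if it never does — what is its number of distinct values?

2

i=0 t=0 v=5: → [0,5); WM=−∞
i=1 t=1 v=9: → [0,5); WM=−∞
i=2 t=2 v=1: → [0,5); WM=−∞
i=3 t=2 v=4: → [0,5); WM=1
i=4 t=2 v=5: → [0,5); WM=1
i=5 t=2 v=6: → [0,5); WM=1
i=6 t=3 v=1: → [0,5); WM=1
i=7 t=5 v=7: → [5,10); WM=4
i=8 t=8 v=5: → [5,10); WM=4
i=9 t=9 v=3: → [5,10); WM=4
i=10 t=14 v=6: → [10,15); WM=4
i=11 t=19 v=1: → [15,20); WM=18; [0,5) fires=5 [5,10) fires=3 [10,15) fires=1
i=12 t=19 v=9: → [15,20); WM=18
i=13 t=20 v=6: → [20,25); WM=18
i=14 t=21 v=3: → [20,25); WM=18
i=15 t=13 v=3: DROP (t<18-2); WM=20; [15,20) fires=2
i=16 t=22 v=6: → [20,25); WM=20
i=17 t=24 v=6: → [20,25); WM=20
i=18 t=20 v=4: → [20,25); WM=20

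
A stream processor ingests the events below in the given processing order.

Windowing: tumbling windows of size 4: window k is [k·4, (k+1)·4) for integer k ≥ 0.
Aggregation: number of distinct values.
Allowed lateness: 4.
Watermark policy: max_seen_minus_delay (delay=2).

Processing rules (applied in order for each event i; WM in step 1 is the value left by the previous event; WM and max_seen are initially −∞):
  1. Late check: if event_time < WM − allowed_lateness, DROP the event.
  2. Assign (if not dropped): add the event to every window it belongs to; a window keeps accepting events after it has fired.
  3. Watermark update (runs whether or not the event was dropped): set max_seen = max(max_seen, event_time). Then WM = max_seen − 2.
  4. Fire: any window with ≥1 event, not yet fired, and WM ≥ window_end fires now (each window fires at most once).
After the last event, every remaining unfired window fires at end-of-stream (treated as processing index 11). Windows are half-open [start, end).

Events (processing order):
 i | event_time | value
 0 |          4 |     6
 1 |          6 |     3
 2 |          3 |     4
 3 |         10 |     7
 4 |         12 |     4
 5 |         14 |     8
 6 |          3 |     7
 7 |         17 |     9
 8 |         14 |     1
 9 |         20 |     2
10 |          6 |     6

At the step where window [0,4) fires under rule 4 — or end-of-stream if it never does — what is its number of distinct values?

1

i=0 t=4 v=6: → [4,8); WM=2
i=1 t=6 v=3: → [4,8); WM=4
i=2 t=3 v=4: → [0,4); WM=4; [0,4) fires=1
i=3 t=10 v=7: → [8,12); WM=8; [4,8) fires=2
i=4 t=12 v=4: → [12,16); WM=10
i=5 t=14 v=8: → [12,16); WM=12; [8,12) fires=1
i=6 t=3 v=7: DROP (t<12-4); WM=12
i=7 t=17 v=9: → [16,20); WM=15
i=8 t=14 v=1: → [12,16); WM=15
i=9 t=20 v=2: → [20,24); WM=18; [12,16) fires=3
i=10 t=6 v=6: DROP (t<18-4); WM=18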